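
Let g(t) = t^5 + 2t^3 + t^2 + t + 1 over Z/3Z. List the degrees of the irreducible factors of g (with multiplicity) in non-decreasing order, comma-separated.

Roots in Z/3Z: g(0) = 1; g(1) = 0 → root; g(2) = 1.
Linear factors from roots: (t + 2).
Complete factorization: g(t) = (t + 2)·(t^2 + 1)·(t^2 + t + 2).
Factor degrees with multiplicity: 1 + 2 + 2 = 5.

1, 2, 2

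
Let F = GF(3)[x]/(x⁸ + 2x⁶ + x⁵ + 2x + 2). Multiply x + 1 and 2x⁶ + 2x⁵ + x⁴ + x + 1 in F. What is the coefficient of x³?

0

Multiply in GF(3)[x]: (x + 1)·(2x⁶ + 2x⁵ + x⁴ + x + 1) = 2x⁷ + x⁶ + x⁴ + x² + 2x + 1.
Reduced: 2x⁷ + x⁶ + x⁴ + x² + 2x + 1.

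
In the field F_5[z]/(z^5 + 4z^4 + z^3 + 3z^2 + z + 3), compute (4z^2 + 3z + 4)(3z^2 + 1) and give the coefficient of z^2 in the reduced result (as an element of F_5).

1

Multiply in F_5[z]: (4z^2 + 3z + 4)·(3z^2 + 1) = 2z^4 + 4z^3 + z^2 + 3z + 4.
Reduced: 2z^4 + 4z^3 + z^2 + 3z + 4.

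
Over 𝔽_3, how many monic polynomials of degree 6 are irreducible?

The number of monic irreducibles of degree 6 over GF(3) is (1/6)·Σ_{d∣6} μ(6/d) 3^d.
Divisors of 6: 1, 2, 3, 6; μ(6/d) for each: 1, -1, -1, 1.
Σ = 3^1 − 3^2 − 3^3 + 3^6 = 696.
N = 696/6 = 116.

116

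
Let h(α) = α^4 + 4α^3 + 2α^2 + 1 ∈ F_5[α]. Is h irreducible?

No

Check for roots in F_5: h(0) = 1; h(1) = 3; h(2) = 2; h(3) = 3; h(4) = 0 → root.
h(4) = 0, so (α − 4) divides h(α); h is reducible.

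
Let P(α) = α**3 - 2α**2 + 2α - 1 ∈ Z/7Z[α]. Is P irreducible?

No

Check for roots in Z/7Z: P(0) = 6; P(1) = 0 → root; P(2) = 3; P(3) = 0 → root; P(4) = 4; P(5) = 0 → root; P(6) = 1.
P(1) = 0, so (α − 1) divides P(α); P is reducible.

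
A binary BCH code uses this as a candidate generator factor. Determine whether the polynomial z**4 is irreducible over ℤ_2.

Write f(z) = z**4.
Check for roots in ℤ_2: f(0) = 0 → root; f(1) = 1.
f(0) = 0, so (z) divides f(z); f is reducible.

No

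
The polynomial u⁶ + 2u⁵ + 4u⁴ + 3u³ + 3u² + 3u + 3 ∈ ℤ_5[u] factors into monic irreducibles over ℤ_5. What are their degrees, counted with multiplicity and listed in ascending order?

2, 2, 2

Write g(u) = u⁶ + 2u⁵ + 4u⁴ + 3u³ + 3u² + 3u + 3.
Roots in ℤ_5: g(0) = 3; g(1) = 4; g(2) = 2; g(3) = 4; g(4) = 3.
Complete factorization: g(u) = (u² + 2)·(u² + 3u + 4)·(u² + 4u + 1).
Factor degrees with multiplicity: 2 + 2 + 2 = 6.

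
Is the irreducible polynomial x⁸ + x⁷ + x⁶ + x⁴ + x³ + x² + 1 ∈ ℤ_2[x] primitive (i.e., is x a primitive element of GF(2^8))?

Write f(x) = x⁸ + x⁷ + x⁶ + x⁴ + x³ + x² + 1.
|GF(2^8)^×| = 2^8 − 1 = 255. Prime factorization: 255 = 3·5·17.
f is primitive ⇔ x has order 255 in GF(2)[x]/(f), i.e. x^(255/q) ≠ 1 for each prime q | 255.
x^(85) mod f = 1
x^(51) mod f = x⁶ + x³.
x^(15) mod f = x⁷ + x⁶ + x⁴ + x³ + x² + x.
Since x^(85) = 1, the order of x divides 85 < 255; not primitive.

No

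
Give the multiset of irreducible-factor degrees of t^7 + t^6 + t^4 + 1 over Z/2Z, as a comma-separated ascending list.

1, 2, 4

Write g(t) = t^7 + t^6 + t^4 + 1.
Roots in Z/2Z: g(0) = 1; g(1) = 0 → root.
Linear factors from roots: (t + 1).
Complete factorization: g(t) = (t + 1)·(t^2 + t + 1)·(t^4 + t^3 + 1).
Factor degrees with multiplicity: 1 + 2 + 4 = 7.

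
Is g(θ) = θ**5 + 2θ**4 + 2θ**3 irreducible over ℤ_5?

Check for roots in ℤ_5: g(0) = 0 → root; g(1) = 0 → root; g(2) = 0 → root; g(3) = 4; g(4) = 4.
g(0) = 0, so (θ) divides g(θ); g is reducible.

No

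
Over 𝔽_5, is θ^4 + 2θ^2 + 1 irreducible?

Write f(θ) = θ^4 + 2θ^2 + 1.
Check for roots in 𝔽_5: f(0) = 1; f(1) = 4; f(2) = 0 → root; f(3) = 0 → root; f(4) = 4.
f(2) = 0, so (θ − 2) divides f(θ); f is reducible.

No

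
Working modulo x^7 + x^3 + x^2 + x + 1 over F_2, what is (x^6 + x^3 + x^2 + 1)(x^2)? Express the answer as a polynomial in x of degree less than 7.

Multiply in F_2[x]: (x^6 + x^3 + x^2 + 1)·(x^2) = x^8 + x^5 + x^4 + x^2.
Reduce using x^7 ≡ x^3 + x^2 + x + 1 (mod x^7 + x^3 + x^2 + x + 1).
Reduced: x^5 + x^3 + x.

x^5 + x^3 + x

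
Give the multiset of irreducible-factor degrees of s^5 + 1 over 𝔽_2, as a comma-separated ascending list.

Write g(s) = s^5 + 1.
Roots in 𝔽_2: g(0) = 1; g(1) = 0 → root.
Linear factors from roots: (s + 1).
Complete factorization: g(s) = (s + 1)·(s^4 + s^3 + s^2 + s + 1).
Factor degrees with multiplicity: 1 + 4 = 5.

1, 4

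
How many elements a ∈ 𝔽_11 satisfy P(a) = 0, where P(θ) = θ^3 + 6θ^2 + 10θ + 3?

3

Evaluate at each of the 11 elements of 𝔽_11:
P(0) = 3; P(1) = 9; P(2) = 0 → root; P(3) = 4; P(4) = 5; P(5) = 9; P(6) = 0 → root; P(7) = 6; P(8) = 0 → root; P(9) = 10; P(10) = 9.
Roots: {2, 6, 8}.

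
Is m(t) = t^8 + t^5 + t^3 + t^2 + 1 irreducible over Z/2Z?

Yes

Check for roots in Z/2Z: m(0) = 1; m(1) = 1.
No roots, so no linear factors.
Monic irreducibles of degree 2 over GF(2): t^2 + t + 1.
None of them divide m (all give nonzero remainder).
Monic irreducibles of degree 3 over GF(2): t^3 + t + 1, t^3 + t^2 + 1.
None of them divide m (all give nonzero remainder).
Monic irreducibles of degree 4 over GF(2): t^4 + t + 1, t^4 + t^3 + 1, t^4 + t^3 + t^2 + t + 1.
None of them divide m (all give nonzero remainder).
No irreducible factor of degree ≤ 4 exists, so m is irreducible over GF(2).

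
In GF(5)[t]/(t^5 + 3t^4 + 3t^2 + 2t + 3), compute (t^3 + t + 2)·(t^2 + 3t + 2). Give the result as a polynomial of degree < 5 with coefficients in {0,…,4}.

3t^3 + 2t^2 + t + 1

Multiply in GF(5)[t]: (t^3 + t + 2)·(t^2 + 3t + 2) = t^5 + 3t^4 + 3t^3 + 3t + 4.
Reduce using t^5 ≡ 2t^4 + 2t^2 + 3t + 2 (mod t^5 + 3t^4 + 3t^2 + 2t + 3).
Reduced: 3t^3 + 2t^2 + t + 1.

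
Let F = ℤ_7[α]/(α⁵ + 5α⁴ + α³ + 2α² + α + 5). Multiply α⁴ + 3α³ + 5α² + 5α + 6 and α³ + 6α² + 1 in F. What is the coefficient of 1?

Multiply in ℤ_7[α]: (α⁴ + 3α³ + 5α² + 5α + 6)·(α³ + 6α² + 1) = α⁷ + 2α⁶ + 2α⁵ + α⁴ + 4α³ + 6α² + 5α + 6.
Reduce using α⁵ ≡ 2α⁴ + 6α³ + 5α² + 6α + 2 (mod α⁵ + 5α⁴ + α³ + 2α² + α + 5).
Reduced: 6α⁴ + 4α + 3.

3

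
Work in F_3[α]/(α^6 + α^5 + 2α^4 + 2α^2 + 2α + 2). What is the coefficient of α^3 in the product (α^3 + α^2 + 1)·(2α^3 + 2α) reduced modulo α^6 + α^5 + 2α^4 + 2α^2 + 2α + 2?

1

Multiply in F_3[α]: (α^3 + α^2 + 1)·(2α^3 + 2α) = 2α^6 + 2α^5 + 2α^4 + α^3 + 2α.
Reduce using α^6 ≡ 2α^5 + α^4 + α^2 + α + 1 (mod α^6 + α^5 + 2α^4 + 2α^2 + 2α + 2).
Reduced: α^4 + α^3 + 2α^2 + α + 2.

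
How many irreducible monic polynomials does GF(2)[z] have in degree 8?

x^(2^8) − x is the product of all monic irreducibles of degree dividing 8; Möbius inversion gives N = (1/8) Σ μ(8/d)·2^d.
Divisors of 8: 1, 2, 4, 8; μ(8/d) for each: 0, 0, -1, 1.
Σ = − 2^4 + 2^8 = 240.
N = 240/8 = 30.

30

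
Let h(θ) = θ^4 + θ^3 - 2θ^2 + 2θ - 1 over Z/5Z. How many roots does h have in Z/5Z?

2

Evaluate at each of the 5 elements of Z/5Z:
h(0) = 4; h(1) = 1; h(2) = 4; h(3) = 0 → root; h(4) = 0 → root.
Roots: {3, 4}.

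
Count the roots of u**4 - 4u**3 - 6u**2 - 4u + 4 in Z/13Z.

Write f(u) = u**4 - 4u**3 - 6u**2 - 4u + 4.
Evaluate at each of the 13 elements of Z/13Z:
f(0) = 4; f(1) = 4; f(2) = 8; f(3) = 2; f(4) = 9; f(5) = 11; f(6) = 1; f(7) = 9; f(8) = 11; f(9) = 7; f(10) = 8; f(11) = 10; f(12) = 7.
No element is a root.

0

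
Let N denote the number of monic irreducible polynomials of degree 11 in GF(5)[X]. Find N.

x^(5^11) − x is the product of all monic irreducibles of degree dividing 11; Möbius inversion gives N = (1/11) Σ μ(11/d)·5^d.
Divisors of 11: 1, 11; μ(11/d) for each: -1, 1.
Σ = − 5^1 + 5^11 = 48828120.
N = 48828120/11 = 4438920.

4438920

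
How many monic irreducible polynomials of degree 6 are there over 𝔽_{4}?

x^(4^6) − x is the product of all monic irreducibles of degree dividing 6; Möbius inversion gives N = (1/6) Σ μ(6/d)·4^d.
Divisors of 6: 1, 2, 3, 6; μ(6/d) for each: 1, -1, -1, 1.
Σ = 4^1 − 4^2 − 4^3 + 4^6 = 4020.
N = 4020/6 = 670.

670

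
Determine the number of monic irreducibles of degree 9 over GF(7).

4483696

Gauss's count: N_{7}(9) = (1/9) Σ_{d|9} μ(9/d)·7^d.
Divisors of 9: 1, 3, 9; μ(9/d) for each: 0, -1, 1.
Σ = − 7^3 + 7^9 = 40353264.
N = 40353264/9 = 4483696.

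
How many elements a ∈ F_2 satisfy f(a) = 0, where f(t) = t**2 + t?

Evaluate at each of the 2 elements of F_2:
f(0) = 0 → root; f(1) = 0 → root.
Roots: {0, 1}.

2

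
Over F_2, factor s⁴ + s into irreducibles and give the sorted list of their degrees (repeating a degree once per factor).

1, 1, 2

Write h(s) = s⁴ + s.
Roots in F_2: h(0) = 0 → root; h(1) = 0 → root.
Linear factors from roots: (s), (s + 1).
Complete factorization: h(s) = (s)·(s + 1)·(s² + s + 1).
Factor degrees with multiplicity: 1 + 1 + 2 = 4.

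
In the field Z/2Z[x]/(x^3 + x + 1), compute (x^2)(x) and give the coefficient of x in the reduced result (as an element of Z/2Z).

1

Multiply in Z/2Z[x]: (x^2)·(x) = x^3.
Reduce using x^3 ≡ x + 1 (mod x^3 + x + 1).
Reduced: x + 1.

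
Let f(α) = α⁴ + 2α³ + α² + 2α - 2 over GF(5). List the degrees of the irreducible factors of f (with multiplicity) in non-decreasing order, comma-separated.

4

Roots in GF(5): f(0) = 3; f(1) = 4; f(2) = 3; f(3) = 3; f(4) = 1.
Complete factorization: f(α) = (α⁴ + 2α³ + α² + 2α - 2).
Factor degrees with multiplicity: 4 = 4.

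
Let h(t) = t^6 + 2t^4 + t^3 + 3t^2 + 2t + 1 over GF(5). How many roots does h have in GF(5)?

Evaluate at each of the 5 elements of GF(5):
h(0) = 1; h(1) = 0 → root; h(2) = 1; h(3) = 2; h(4) = 4.
Roots: {1}.

1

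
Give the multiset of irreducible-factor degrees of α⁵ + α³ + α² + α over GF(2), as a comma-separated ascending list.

1, 1, 3

Write f(α) = α⁵ + α³ + α² + α.
Roots in GF(2): f(0) = 0 → root; f(1) = 0 → root.
Linear factors from roots: (α), (α + 1).
Complete factorization: f(α) = (α)·(α + 1)·(α³ + α² + 1).
Factor degrees with multiplicity: 1 + 1 + 3 = 5.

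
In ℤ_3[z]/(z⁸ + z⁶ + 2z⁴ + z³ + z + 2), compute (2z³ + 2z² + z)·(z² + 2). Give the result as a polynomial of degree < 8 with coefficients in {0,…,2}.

2z^5 + 2z^4 + 2z^3 + z^2 + 2z

Multiply in ℤ_3[z]: (2z³ + 2z² + z)·(z² + 2) = 2z⁵ + 2z⁴ + 2z³ + z² + 2z.
Reduced: 2z⁵ + 2z⁴ + 2z³ + z² + 2z.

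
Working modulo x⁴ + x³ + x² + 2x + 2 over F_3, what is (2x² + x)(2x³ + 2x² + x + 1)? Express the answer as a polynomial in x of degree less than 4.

Multiply in F_3[x]: (2x² + x)·(2x³ + 2x² + x + 1) = x⁵ + x³ + x.
Reduce using x⁴ ≡ 2x³ + 2x² + x + 1 (mod x⁴ + x³ + x² + 2x + 2).
Reduced: x³ + 2x² + x + 2.

x^3 + 2x^2 + x + 2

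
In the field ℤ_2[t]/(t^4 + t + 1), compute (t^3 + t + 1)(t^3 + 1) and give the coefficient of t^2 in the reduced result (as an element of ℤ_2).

1

Multiply in ℤ_2[t]: (t^3 + t + 1)·(t^3 + 1) = t^6 + t^4 + t + 1.
Reduce using t^4 ≡ t + 1 (mod t^4 + t + 1).
Reduced: t^3 + t^2.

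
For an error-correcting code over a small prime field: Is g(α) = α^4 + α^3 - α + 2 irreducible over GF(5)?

Yes

Check for roots in GF(5): g(0) = 2; g(1) = 3; g(2) = 4; g(3) = 2; g(4) = 3.
No roots, so no linear factors.
Degree-2 irreducible divisors: test the 10 monic irreducibles of degree 2 over GF(5).
None of them divide g (all give nonzero remainder).
No irreducible factor of degree ≤ 2 exists, so g is irreducible over GF(5).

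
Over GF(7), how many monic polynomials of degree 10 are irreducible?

28245840

Gauss's count: N_{7}(10) = (1/10) Σ_{d|10} μ(10/d)·7^d.
Divisors of 10: 1, 2, 5, 10; μ(10/d) for each: 1, -1, -1, 1.
Σ = 7^1 − 7^2 − 7^5 + 7^10 = 282458400.
N = 282458400/10 = 28245840.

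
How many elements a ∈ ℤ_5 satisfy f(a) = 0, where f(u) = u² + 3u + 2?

Evaluate at each of the 5 elements of ℤ_5:
f(0) = 2; f(1) = 1; f(2) = 2; f(3) = 0 → root; f(4) = 0 → root.
Roots: {3, 4}.

2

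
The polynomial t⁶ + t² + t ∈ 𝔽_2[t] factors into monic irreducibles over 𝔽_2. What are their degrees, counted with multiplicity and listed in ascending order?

Write h(t) = t⁶ + t² + t.
Roots in 𝔽_2: h(0) = 0 → root; h(1) = 1.
Linear factors from roots: (t).
Complete factorization: h(t) = (t)·(t² + t + 1)·(t³ + t² + 1).
Factor degrees with multiplicity: 1 + 2 + 3 = 6.

1, 2, 3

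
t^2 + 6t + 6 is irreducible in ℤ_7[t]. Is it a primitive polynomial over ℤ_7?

Write f(t) = t^2 + 6t + 6.
|GF(7^2)^×| = 7^2 − 1 = 48. Prime factorization: 48 = 2^4·3.
f is primitive ⇔ t has order 48 in GF(7)[t]/(f), i.e. t^(48/q) ≠ 1 for each prime q | 48.
t^(24) mod f = 6.
t^(16) mod f = 1
Since t^(16) = 1, the order of t divides 16 < 48; not primitive.

No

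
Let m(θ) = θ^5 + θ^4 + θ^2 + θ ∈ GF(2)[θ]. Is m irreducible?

No

Check for roots in GF(2): m(0) = 0 → root; m(1) = 0 → root.
m(0) = 0, so (θ) divides m(θ); m is reducible.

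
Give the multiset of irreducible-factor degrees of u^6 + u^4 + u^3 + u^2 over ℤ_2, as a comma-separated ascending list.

Write h(u) = u^6 + u^4 + u^3 + u^2.
Roots in ℤ_2: h(0) = 0 → root; h(1) = 0 → root.
Linear factors from roots: (u), (u + 1).
Complete factorization: h(u) = (u + 1)·(u)^2·(u^3 + u^2 + 1).
Factor degrees with multiplicity: 1 + 1 + 1 + 3 = 6.

1, 1, 1, 3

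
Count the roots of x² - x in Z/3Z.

2

Write f(x) = x² - x.
Evaluate at each of the 3 elements of Z/3Z:
f(0) = 0 → root; f(1) = 0 → root; f(2) = 2.
Roots: {0, 1}.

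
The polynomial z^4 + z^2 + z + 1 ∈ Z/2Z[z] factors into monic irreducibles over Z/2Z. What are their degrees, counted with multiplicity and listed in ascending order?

1, 3

Write g(z) = z^4 + z^2 + z + 1.
Roots in Z/2Z: g(0) = 1; g(1) = 0 → root.
Linear factors from roots: (z + 1).
Complete factorization: g(z) = (z + 1)·(z^3 + z^2 + 1).
Factor degrees with multiplicity: 1 + 3 = 4.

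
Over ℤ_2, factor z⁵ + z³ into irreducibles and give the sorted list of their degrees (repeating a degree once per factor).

1, 1, 1, 1, 1

Write f(z) = z⁵ + z³.
Roots in ℤ_2: f(0) = 0 → root; f(1) = 0 → root.
Linear factors from roots: (z), (z + 1).
Complete factorization: f(z) = (z + 1)^2·(z)^3.
Factor degrees with multiplicity: 1 + 1 + 1 + 1 + 1 = 5.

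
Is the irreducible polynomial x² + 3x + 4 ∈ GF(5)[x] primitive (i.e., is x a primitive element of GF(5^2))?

Write f(x) = x² + 3x + 4.
|GF(5^2)^×| = 5^2 − 1 = 24. Prime factorization: 24 = 2^3·3.
f is primitive ⇔ x has order 24 in GF(5)[x]/(f), i.e. x^(24/q) ≠ 1 for each prime q | 24.
x^(12) mod f = 1
x^(8) mod f = 3x + 4.
Since x^(12) = 1, the order of x divides 12 < 24; not primitive.

No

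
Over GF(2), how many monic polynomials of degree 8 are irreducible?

By the necklace-counting formula, N_2(8) = (1/8) Σ_{d|8} μ(8/d)·2^d.
Divisors of 8: 1, 2, 4, 8; μ(8/d) for each: 0, 0, -1, 1.
Σ = − 2^4 + 2^8 = 240.
N = 240/8 = 30.

30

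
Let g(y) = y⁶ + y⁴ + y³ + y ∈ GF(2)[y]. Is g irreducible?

Check for roots in GF(2): g(0) = 0 → root; g(1) = 0 → root.
g(0) = 0, so (y) divides g(y); g is reducible.

No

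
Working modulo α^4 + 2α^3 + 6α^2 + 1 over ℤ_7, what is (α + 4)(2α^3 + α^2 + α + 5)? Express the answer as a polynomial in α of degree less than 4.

Multiply in ℤ_7[α]: (α + 4)·(2α^3 + α^2 + α + 5) = 2α^4 + 2α^3 + 5α^2 + 2α + 6.
Reduce using α^4 ≡ 5α^3 + α^2 + 6 (mod α^4 + 2α^3 + 6α^2 + 1).
Reduced: 5α^3 + 2α + 4.

5α^3 + 2α + 4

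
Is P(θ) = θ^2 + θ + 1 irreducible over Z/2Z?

Yes

Check for roots in Z/2Z: P(0) = 1; P(1) = 1.
No roots. A degree-2 polynomial over a field with no linear factor is irreducible.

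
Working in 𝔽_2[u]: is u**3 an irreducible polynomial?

No

Write m(u) = u**3.
Check for roots in 𝔽_2: m(0) = 0 → root; m(1) = 1.
m(0) = 0, so (u) divides m(u); m is reducible.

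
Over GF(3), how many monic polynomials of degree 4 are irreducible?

18

x^(3^4) − x is the product of all monic irreducibles of degree dividing 4; Möbius inversion gives N = (1/4) Σ μ(4/d)·3^d.
Divisors of 4: 1, 2, 4; μ(4/d) for each: 0, -1, 1.
Σ = − 3^2 + 3^4 = 72.
N = 72/4 = 18.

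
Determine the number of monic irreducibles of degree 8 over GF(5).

Gauss's count: N_{5}(8) = (1/8) Σ_{d|8} μ(8/d)·5^d.
Divisors of 8: 1, 2, 4, 8; μ(8/d) for each: 0, 0, -1, 1.
Σ = − 5^4 + 5^8 = 390000.
N = 390000/8 = 48750.

48750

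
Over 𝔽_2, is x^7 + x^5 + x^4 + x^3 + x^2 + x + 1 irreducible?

Yes

Write P(x) = x^7 + x^5 + x^4 + x^3 + x^2 + x + 1.
Check for roots in 𝔽_2: P(0) = 1; P(1) = 1.
No roots, so no linear factors.
Monic irreducibles of degree 2 over GF(2): x^2 + x + 1.
None of them divide P (all give nonzero remainder).
Monic irreducibles of degree 3 over GF(2): x^3 + x + 1, x^3 + x^2 + 1.
None of them divide P (all give nonzero remainder).
No irreducible factor of degree ≤ 3 exists, so P is irreducible over GF(2).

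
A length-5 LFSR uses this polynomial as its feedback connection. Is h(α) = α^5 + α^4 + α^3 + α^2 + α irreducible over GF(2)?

No

Check for roots in GF(2): h(0) = 0 → root; h(1) = 1.
h(0) = 0, so (α) divides h(α); h is reducible.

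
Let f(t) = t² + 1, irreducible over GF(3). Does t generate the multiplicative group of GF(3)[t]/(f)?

No

|GF(3^2)^×| = 3^2 − 1 = 8. Prime factorization: 8 = 2^3.
f is primitive ⇔ t has order 8 in GF(3)[t]/(f), i.e. t^(8/q) ≠ 1 for each prime q | 8.
t^(4) mod f = 1
Since t^(4) = 1, the order of t divides 4 < 8; not primitive.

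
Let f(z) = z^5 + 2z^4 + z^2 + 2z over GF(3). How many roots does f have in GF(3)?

Evaluate at each of the 3 elements of GF(3):
f(0) = 0 → root; f(1) = 0 → root; f(2) = 0 → root.
Roots: {0, 1, 2}.

3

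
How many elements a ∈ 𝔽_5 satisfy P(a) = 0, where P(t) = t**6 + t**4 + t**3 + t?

Evaluate at each of the 5 elements of 𝔽_5:
P(0) = 0 → root; P(1) = 4; P(2) = 0 → root; P(3) = 0 → root; P(4) = 0 → root.
Roots: {0, 2, 3, 4}.

4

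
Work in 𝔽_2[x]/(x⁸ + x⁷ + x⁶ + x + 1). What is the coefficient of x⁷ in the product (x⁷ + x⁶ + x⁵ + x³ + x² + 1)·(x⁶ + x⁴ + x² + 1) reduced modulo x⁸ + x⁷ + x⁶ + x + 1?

1

Multiply in 𝔽_2[x]: (x⁷ + x⁶ + x⁵ + x³ + x² + 1)·(x⁶ + x⁴ + x² + 1) = x¹³ + x¹² + x¹⁰ + x⁹ + x⁷ + x⁶ + x³ + 1.
Reduce using x⁸ ≡ x⁷ + x⁶ + x + 1 (mod x⁸ + x⁷ + x⁶ + x + 1).
Reduced: x⁷ + x⁵ + x⁴ + 1.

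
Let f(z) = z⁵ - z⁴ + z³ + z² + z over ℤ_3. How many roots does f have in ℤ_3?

Evaluate at each of the 3 elements of ℤ_3:
f(0) = 0 → root; f(1) = 0 → root; f(2) = 0 → root.
Roots: {0, 1, 2}.

3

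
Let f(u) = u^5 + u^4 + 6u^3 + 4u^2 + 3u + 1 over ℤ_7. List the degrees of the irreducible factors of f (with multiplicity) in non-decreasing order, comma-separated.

1, 1, 1, 2

Linear factors from roots: (u + 5), (u + 4).
Complete factorization: f(u) = (u + 4)·(u + 5)^2·(u^2 + u + 4).
Factor degrees with multiplicity: 1 + 1 + 1 + 2 = 5.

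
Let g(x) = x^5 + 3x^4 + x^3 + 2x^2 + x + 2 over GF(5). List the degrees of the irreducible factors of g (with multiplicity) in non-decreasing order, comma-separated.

1, 1, 1, 2

Roots in GF(5): g(0) = 2; g(1) = 0 → root; g(2) = 0 → root; g(3) = 1; g(4) = 4.
Linear factors from roots: (x + 4), (x + 3).
Complete factorization: g(x) = (x + 3)·(x + 4)^2·(x^2 + 2x + 4).
Factor degrees with multiplicity: 1 + 1 + 1 + 2 = 5.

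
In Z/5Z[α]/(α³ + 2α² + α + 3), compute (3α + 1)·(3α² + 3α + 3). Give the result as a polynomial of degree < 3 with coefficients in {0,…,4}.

Multiply in Z/5Z[α]: (3α + 1)·(3α² + 3α + 3) = 4α³ + 2α² + 2α + 3.
Reduce using α³ ≡ 3α² + 4α + 2 (mod α³ + 2α² + α + 3).
Reduced: 4α² + 3α + 1.

4α^2 + 3α + 1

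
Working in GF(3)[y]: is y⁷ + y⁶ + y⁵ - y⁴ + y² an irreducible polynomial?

No

Write h(y) = y⁷ + y⁶ + y⁵ - y⁴ + y².
Check for roots in GF(3): h(0) = 0 → root; h(1) = 0 → root; h(2) = 2.
h(0) = 0, so (y) divides h(y); h is reducible.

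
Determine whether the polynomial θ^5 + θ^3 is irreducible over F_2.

No

Write h(θ) = θ^5 + θ^3.
Check for roots in F_2: h(0) = 0 → root; h(1) = 0 → root.
h(0) = 0, so (θ) divides h(θ); h is reducible.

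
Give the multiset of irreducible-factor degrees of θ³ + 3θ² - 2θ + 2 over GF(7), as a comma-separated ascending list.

Write g(θ) = θ³ + 3θ² - 2θ + 2.
Complete factorization: g(θ) = (θ³ + 3θ² - 2θ + 2).
Factor degrees with multiplicity: 3 = 3.

3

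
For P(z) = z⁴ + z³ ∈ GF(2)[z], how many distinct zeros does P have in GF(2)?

2

Evaluate at each of the 2 elements of GF(2):
P(0) = 0 → root; P(1) = 0 → root.
Roots: {0, 1}.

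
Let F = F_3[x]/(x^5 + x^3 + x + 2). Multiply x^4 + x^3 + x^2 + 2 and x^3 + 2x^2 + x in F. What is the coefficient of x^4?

Multiply in F_3[x]: (x^4 + x^3 + x^2 + 2)·(x^3 + 2x^2 + x) = x^7 + x^5 + x^2 + 2x.
Reduce using x^5 ≡ 2x^3 + 2x + 1 (mod x^5 + x^3 + x + 2).
Reduced: 2x^3 + 2x^2 + 2x.

0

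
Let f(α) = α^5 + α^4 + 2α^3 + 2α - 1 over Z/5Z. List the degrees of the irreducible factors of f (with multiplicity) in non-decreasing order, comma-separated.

1, 1, 3

Roots in Z/5Z: f(0) = 4; f(1) = 0 → root; f(2) = 2; f(3) = 3; f(4) = 0 → root.
Linear factors from roots: (α - 1), (α + 1).
Complete factorization: f(α) = (α + 1)·(α - 1)·(α^3 + α^2 - 2α + 1).
Factor degrees with multiplicity: 1 + 1 + 3 = 5.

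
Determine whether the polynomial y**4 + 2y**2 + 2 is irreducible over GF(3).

Write m(y) = y**4 + 2y**2 + 2.
Check for roots in GF(3): m(0) = 2; m(1) = 2; m(2) = 2.
No roots, so no linear factors.
Monic irreducibles of degree 2 over GF(3): y**2 + 1, y**2 + y + 2, y**2 + 2y + 2.
None of them divide m (all give nonzero remainder).
No irreducible factor of degree ≤ 2 exists, so m is irreducible over GF(3).

Yes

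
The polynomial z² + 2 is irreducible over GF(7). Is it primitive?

No

Write f(z) = z² + 2.
|GF(7^2)^×| = 7^2 − 1 = 48. Prime factorization: 48 = 2^4·3.
f is primitive ⇔ z has order 48 in GF(7)[z]/(f), i.e. z^(48/q) ≠ 1 for each prime q | 48.
z^(24) mod f = 1
z^(16) mod f = 4.
Since z^(24) = 1, the order of z divides 24 < 48; not primitive.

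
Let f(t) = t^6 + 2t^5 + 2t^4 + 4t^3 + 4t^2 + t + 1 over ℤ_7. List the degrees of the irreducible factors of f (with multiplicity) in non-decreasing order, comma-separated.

Complete factorization: f(t) = (t^3 + 3t^2 + 6t + 2)·(t^3 + 6t^2 + 6t + 4).
Factor degrees with multiplicity: 3 + 3 = 6.

3, 3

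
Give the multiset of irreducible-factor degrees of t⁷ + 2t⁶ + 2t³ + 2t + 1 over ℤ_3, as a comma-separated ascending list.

7

Write g(t) = t⁷ + 2t⁶ + 2t³ + 2t + 1.
Roots in ℤ_3: g(0) = 1; g(1) = 2; g(2) = 1.
Complete factorization: g(t) = (t⁷ + 2t⁶ + 2t³ + 2t + 1).
Factor degrees with multiplicity: 7 = 7.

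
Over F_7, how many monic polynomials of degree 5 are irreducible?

3360

By the necklace-counting formula, N_7(5) = (1/5) Σ_{d|5} μ(5/d)·7^d.
Divisors of 5: 1, 5; μ(5/d) for each: -1, 1.
Σ = − 7^1 + 7^5 = 16800.
N = 16800/5 = 3360.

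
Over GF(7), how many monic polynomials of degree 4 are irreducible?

588

x^(7^4) − x is the product of all monic irreducibles of degree dividing 4; Möbius inversion gives N = (1/4) Σ μ(4/d)·7^d.
Divisors of 4: 1, 2, 4; μ(4/d) for each: 0, -1, 1.
Σ = − 7^2 + 7^4 = 2352.
N = 2352/4 = 588.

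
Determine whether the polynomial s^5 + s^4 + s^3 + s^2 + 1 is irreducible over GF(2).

Yes

Write m(s) = s^5 + s^4 + s^3 + s^2 + 1.
Check for roots in GF(2): m(0) = 1; m(1) = 1.
No roots, so no linear factors.
Monic irreducibles of degree 2 over GF(2): s^2 + s + 1.
None of them divide m (all give nonzero remainder).
No irreducible factor of degree ≤ 2 exists, so m is irreducible over GF(2).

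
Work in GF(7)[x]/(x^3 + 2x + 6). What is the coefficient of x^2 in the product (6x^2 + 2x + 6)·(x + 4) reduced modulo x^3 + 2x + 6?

Multiply in GF(7)[x]: (6x^2 + 2x + 6)·(x + 4) = 6x^3 + 5x^2 + 3.
Reduce using x^3 ≡ 5x + 1 (mod x^3 + 2x + 6).
Reduced: 5x^2 + 2x + 2.

5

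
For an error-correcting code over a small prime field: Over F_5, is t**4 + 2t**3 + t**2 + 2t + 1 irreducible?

Yes

Write P(t) = t**4 + 2t**3 + t**2 + 2t + 1.
Check for roots in F_5: P(0) = 1; P(1) = 2; P(2) = 1; P(3) = 1; P(4) = 4.
No roots, so no linear factors.
Degree-2 irreducible divisors: test the 10 monic irreducibles of degree 2 over GF(5).
None of them divide P (all give nonzero remainder).
No irreducible factor of degree ≤ 2 exists, so P is irreducible over GF(5).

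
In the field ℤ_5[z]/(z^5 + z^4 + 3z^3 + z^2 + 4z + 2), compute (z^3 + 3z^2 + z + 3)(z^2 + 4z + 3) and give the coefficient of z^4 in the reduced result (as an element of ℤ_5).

1

Multiply in ℤ_5[z]: (z^3 + 3z^2 + z + 3)·(z^2 + 4z + 3) = z^5 + 2z^4 + z^3 + z^2 + 4.
Reduce using z^5 ≡ 4z^4 + 2z^3 + 4z^2 + z + 3 (mod z^5 + z^4 + 3z^3 + z^2 + 4z + 2).
Reduced: z^4 + 3z^3 + z + 2.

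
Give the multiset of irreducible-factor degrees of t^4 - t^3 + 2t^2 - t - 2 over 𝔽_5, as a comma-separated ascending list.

Write h(t) = t^4 - t^3 + 2t^2 - t - 2.
Roots in 𝔽_5: h(0) = 3; h(1) = 4; h(2) = 2; h(3) = 2; h(4) = 3.
Complete factorization: h(t) = (t^4 - t^3 + 2t^2 - t - 2).
Factor degrees with multiplicity: 4 = 4.

4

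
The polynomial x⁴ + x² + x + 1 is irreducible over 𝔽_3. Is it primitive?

Write f(x) = x⁴ + x² + x + 1.
|GF(3^4)^×| = 3^4 − 1 = 80. Prime factorization: 80 = 2^4·5.
f is primitive ⇔ x has order 80 in GF(3)[x]/(f), i.e. x^(80/q) ≠ 1 for each prime q | 80.
x^(40) mod f = 1
x^(16) mod f = x³ + 2.
Since x^(40) = 1, the order of x divides 40 < 80; not primitive.

No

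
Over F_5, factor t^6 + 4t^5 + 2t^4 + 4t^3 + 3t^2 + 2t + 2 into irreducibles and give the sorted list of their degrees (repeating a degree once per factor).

6

Write g(t) = t^6 + 4t^5 + 2t^4 + 4t^3 + 3t^2 + 2t + 2.
Roots in F_5: g(0) = 2; g(1) = 3; g(2) = 4; g(3) = 1; g(4) = 3.
Complete factorization: g(t) = (t^6 + 4t^5 + 2t^4 + 4t^3 + 3t^2 + 2t + 2).
Factor degrees with multiplicity: 6 = 6.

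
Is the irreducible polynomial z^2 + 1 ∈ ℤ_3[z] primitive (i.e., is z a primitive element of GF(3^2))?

Write f(z) = z^2 + 1.
|GF(3^2)^×| = 3^2 − 1 = 8. Prime factorization: 8 = 2^3.
f is primitive ⇔ z has order 8 in GF(3)[z]/(f), i.e. z^(8/q) ≠ 1 for each prime q | 8.
z^(4) mod f = 1
Since z^(4) = 1, the order of z divides 4 < 8; not primitive.

No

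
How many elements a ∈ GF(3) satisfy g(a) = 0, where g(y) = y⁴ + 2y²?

3

Evaluate at each of the 3 elements of GF(3):
g(0) = 0 → root; g(1) = 0 → root; g(2) = 0 → root.
Roots: {0, 1, 2}.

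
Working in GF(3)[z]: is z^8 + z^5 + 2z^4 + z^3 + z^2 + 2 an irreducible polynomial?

Write f(z) = z^8 + z^5 + 2z^4 + z^3 + z^2 + 2.
Check for roots in GF(3): f(0) = 2; f(1) = 2; f(2) = 1.
No roots, so no linear factors.
Monic irreducibles of degree 2 over GF(3): z^2 + 1, z^2 + z + 2, z^2 + 2z + 2.
None of them divide f (all give nonzero remainder).
Degree-3 irreducible divisors: test the 8 monic irreducibles of degree 3 over GF(3).
None of them divide f (all give nonzero remainder).
Degree-4 irreducible divisors: test the 18 monic irreducibles of degree 4 over GF(3).
None of them divide f (all give nonzero remainder).
No irreducible factor of degree ≤ 4 exists, so f is irreducible over GF(3).

Yes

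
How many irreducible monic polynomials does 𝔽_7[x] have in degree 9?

4483696

By the necklace-counting formula, N_7(9) = (1/9) Σ_{d|9} μ(9/d)·7^d.
Divisors of 9: 1, 3, 9; μ(9/d) for each: 0, -1, 1.
Σ = − 7^3 + 7^9 = 40353264.
N = 40353264/9 = 4483696.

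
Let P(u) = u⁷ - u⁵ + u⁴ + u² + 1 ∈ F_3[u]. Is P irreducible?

Check for roots in F_3: P(0) = 1; P(1) = 0 → root; P(2) = 0 → root.
P(1) = 0, so (u − 1) divides P(u); P is reducible.

No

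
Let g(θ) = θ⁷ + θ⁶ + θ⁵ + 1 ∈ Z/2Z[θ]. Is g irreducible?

No

Check for roots in Z/2Z: g(0) = 1; g(1) = 0 → root.
g(1) = 0, so (θ − 1) divides g(θ); g is reducible.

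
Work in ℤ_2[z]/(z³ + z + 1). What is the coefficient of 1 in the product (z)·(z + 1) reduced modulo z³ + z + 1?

0

Multiply in ℤ_2[z]: (z)·(z + 1) = z² + z.
Reduced: z² + z.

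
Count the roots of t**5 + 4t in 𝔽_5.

Write g(t) = t**5 + 4t.
Evaluate at each of the 5 elements of 𝔽_5:
g(0) = 0 → root; g(1) = 0 → root; g(2) = 0 → root; g(3) = 0 → root; g(4) = 0 → root.
Roots: {0, 1, 2, 3, 4}.

5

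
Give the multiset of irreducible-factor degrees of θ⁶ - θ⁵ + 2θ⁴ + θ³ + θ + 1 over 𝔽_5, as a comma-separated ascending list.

Write f(θ) = θ⁶ - θ⁵ + 2θ⁴ + θ³ + θ + 1.
Roots in 𝔽_5: f(0) = 1; f(1) = 0 → root; f(2) = 0 → root; f(3) = 4; f(4) = 3.
Linear factors from roots: (θ - 1), (θ - 2).
Complete factorization: f(θ) = (θ - 2)·(θ - 1)·(θ² - 2θ - 2)·(θ² - θ + 1).
Factor degrees with multiplicity: 1 + 1 + 2 + 2 = 6.

1, 1, 2, 2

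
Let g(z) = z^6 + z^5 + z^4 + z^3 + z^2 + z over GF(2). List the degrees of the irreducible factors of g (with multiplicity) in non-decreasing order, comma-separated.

1, 1, 2, 2

Roots in GF(2): g(0) = 0 → root; g(1) = 0 → root.
Linear factors from roots: (z), (z + 1).
Complete factorization: g(z) = (z)·(z + 1)·(z^2 + z + 1)^2.
Factor degrees with multiplicity: 1 + 1 + 2 + 2 = 6.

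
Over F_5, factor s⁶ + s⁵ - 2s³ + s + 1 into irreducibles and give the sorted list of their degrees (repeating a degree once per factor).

2, 4

Write g(s) = s⁶ + s⁵ - 2s³ + s + 1.
Roots in F_5: g(0) = 1; g(1) = 2; g(2) = 3; g(3) = 2; g(4) = 2.
Complete factorization: g(s) = (s² - s + 1)·(s⁴ + 2s³ + s² + 2s + 1).
Factor degrees with multiplicity: 2 + 4 = 6.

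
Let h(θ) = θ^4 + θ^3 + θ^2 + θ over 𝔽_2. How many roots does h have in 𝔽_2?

Evaluate at each of the 2 elements of 𝔽_2:
h(0) = 0 → root; h(1) = 0 → root.
Roots: {0, 1}.

2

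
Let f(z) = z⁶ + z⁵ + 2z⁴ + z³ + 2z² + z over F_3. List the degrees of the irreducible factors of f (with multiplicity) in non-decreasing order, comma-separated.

1, 2, 3

Roots in F_3: f(0) = 0 → root; f(1) = 2; f(2) = 2.
Linear factors from roots: (z).
Complete factorization: f(z) = (z)·(z² + 2z + 2)·(z³ + 2z² + 2z + 2).
Factor degrees with multiplicity: 1 + 2 + 3 = 6.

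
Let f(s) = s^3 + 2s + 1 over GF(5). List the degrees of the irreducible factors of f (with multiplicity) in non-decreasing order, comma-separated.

Roots in GF(5): f(0) = 1; f(1) = 4; f(2) = 3; f(3) = 4; f(4) = 3.
Complete factorization: f(s) = (s^3 + 2s + 1).
Factor degrees with multiplicity: 3 = 3.

3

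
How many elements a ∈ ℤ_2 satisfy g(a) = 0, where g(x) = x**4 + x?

2

Evaluate at each of the 2 elements of ℤ_2:
g(0) = 0 → root; g(1) = 0 → root.
Roots: {0, 1}.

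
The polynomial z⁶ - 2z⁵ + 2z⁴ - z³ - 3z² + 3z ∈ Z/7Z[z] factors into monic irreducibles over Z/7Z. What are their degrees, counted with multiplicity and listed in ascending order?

Write g(z) = z⁶ - 2z⁵ + 2z⁴ - z³ - 3z² + 3z.
Linear factors from roots: (z), (z - 1), (z + 1).
Complete factorization: g(z) = (z)·(z + 1)·(z - 1)·(z³ - 2z² + 3z - 3).
Factor degrees with multiplicity: 1 + 1 + 1 + 3 = 6.

1, 1, 1, 3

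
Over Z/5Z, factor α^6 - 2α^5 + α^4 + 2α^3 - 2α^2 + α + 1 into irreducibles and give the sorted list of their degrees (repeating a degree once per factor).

Write f(α) = α^6 - 2α^5 + α^4 + 2α^3 - 2α^2 + α + 1.
Roots in Z/5Z: f(0) = 1; f(1) = 2; f(2) = 2; f(3) = 4; f(4) = 0 → root.
Linear factors from roots: (α + 1).
Complete factorization: f(α) = (α + 1)·(α^2 - α + 1)·(α^3 - 2α^2 + α + 1).
Factor degrees with multiplicity: 1 + 2 + 3 = 6.

1, 2, 3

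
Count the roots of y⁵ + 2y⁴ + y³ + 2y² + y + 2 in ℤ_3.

Write g(y) = y⁵ + 2y⁴ + y³ + 2y² + y + 2.
Evaluate at each of the 3 elements of ℤ_3:
g(0) = 2; g(1) = 0 → root; g(2) = 0 → root.
Roots: {1, 2}.

2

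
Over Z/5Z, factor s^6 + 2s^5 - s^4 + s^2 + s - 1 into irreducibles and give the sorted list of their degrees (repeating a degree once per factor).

Write f(s) = s^6 + 2s^5 - s^4 + s^2 + s - 1.
Roots in Z/5Z: f(0) = 4; f(1) = 3; f(2) = 2; f(3) = 0 → root; f(4) = 2.
Linear factors from roots: (s + 2).
Complete factorization: f(s) = (s + 2)·(s^2 + s + 2)·(s^3 - s^2 - 2s + 1).
Factor degrees with multiplicity: 1 + 2 + 3 = 6.

1, 2, 3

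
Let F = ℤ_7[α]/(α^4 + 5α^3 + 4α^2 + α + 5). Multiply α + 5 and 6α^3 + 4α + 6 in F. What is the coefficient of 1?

Multiply in ℤ_7[α]: (α + 5)·(6α^3 + 4α + 6) = 6α^4 + 2α^3 + 4α^2 + 5α + 2.
Reduce using α^4 ≡ 2α^3 + 3α^2 + 6α + 2 (mod α^4 + 5α^3 + 4α^2 + α + 5).
Reduced: α^2 + 6α.

0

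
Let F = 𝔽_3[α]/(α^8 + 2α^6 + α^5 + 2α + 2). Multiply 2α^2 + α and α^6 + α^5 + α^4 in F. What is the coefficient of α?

2

Multiply in 𝔽_3[α]: (2α^2 + α)·(α^6 + α^5 + α^4) = 2α^8 + α^5.
Reduce using α^8 ≡ α^6 + 2α^5 + α + 1 (mod α^8 + 2α^6 + α^5 + 2α + 2).
Reduced: 2α^6 + 2α^5 + 2α + 2.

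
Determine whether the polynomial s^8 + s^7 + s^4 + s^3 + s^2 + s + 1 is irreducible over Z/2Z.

Write h(s) = s^8 + s^7 + s^4 + s^3 + s^2 + s + 1.
Check for roots in Z/2Z: h(0) = 1; h(1) = 1.
No roots, so no linear factors.
Monic irreducibles of degree 2 over GF(2): s^2 + s + 1.
None of them divide h (all give nonzero remainder).
Monic irreducibles of degree 3 over GF(2): s^3 + s + 1, s^3 + s^2 + 1.
None of them divide h (all give nonzero remainder).
Monic irreducibles of degree 4 over GF(2): s^4 + s + 1, s^4 + s^3 + 1, s^4 + s^3 + s^2 + s + 1.
None of them divide h (all give nonzero remainder).
No irreducible factor of degree ≤ 4 exists, so h is irreducible over GF(2).

Yes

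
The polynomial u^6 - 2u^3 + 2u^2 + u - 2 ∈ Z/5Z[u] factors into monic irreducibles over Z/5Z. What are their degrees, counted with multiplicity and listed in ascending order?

Write g(u) = u^6 - 2u^3 + 2u^2 + u - 2.
Roots in Z/5Z: g(0) = 3; g(1) = 0 → root; g(2) = 1; g(3) = 4; g(4) = 2.
Linear factors from roots: (u - 1).
Complete factorization: g(u) = (u - 1)^2·(u^2 - 2u - 1)·(u^2 - u + 2).
Factor degrees with multiplicity: 1 + 1 + 2 + 2 = 6.

1, 1, 2, 2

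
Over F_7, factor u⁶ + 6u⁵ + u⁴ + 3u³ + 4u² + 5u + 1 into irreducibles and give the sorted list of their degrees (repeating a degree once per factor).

Write f(u) = u⁶ + 6u⁵ + u⁴ + 3u³ + 4u² + 5u + 1.
Linear factors from roots: (u + 6), (u + 4), (u + 3), (u + 1).
Complete factorization: f(u) = (u + 1)·(u + 3)·(u + 4)·(u + 6)·(u² + 6u + 4).
Factor degrees with multiplicity: 1 + 1 + 1 + 1 + 2 = 6.

1, 1, 1, 1, 2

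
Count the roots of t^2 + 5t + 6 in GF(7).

2

Write h(t) = t^2 + 5t + 6.
Evaluate at each of the 7 elements of GF(7):
h(0) = 6; h(1) = 5; h(2) = 6; h(3) = 2; h(4) = 0 → root; h(5) = 0 → root; h(6) = 2.
Roots: {4, 5}.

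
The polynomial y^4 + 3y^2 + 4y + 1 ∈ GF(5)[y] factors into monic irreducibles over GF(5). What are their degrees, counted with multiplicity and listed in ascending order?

Write f(y) = y^4 + 3y^2 + 4y + 1.
Roots in GF(5): f(0) = 1; f(1) = 4; f(2) = 2; f(3) = 1; f(4) = 1.
Complete factorization: f(y) = (y^4 + 3y^2 + 4y + 1).
Factor degrees with multiplicity: 4 = 4.

4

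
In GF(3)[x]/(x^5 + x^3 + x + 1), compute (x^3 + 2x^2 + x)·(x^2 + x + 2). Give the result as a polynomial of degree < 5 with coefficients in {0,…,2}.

Multiply in GF(3)[x]: (x^3 + 2x^2 + x)·(x^2 + x + 2) = x^5 + 2x^3 + 2x^2 + 2x.
Reduce using x^5 ≡ 2x^3 + 2x + 2 (mod x^5 + x^3 + x + 1).
Reduced: x^3 + 2x^2 + x + 2.

x^3 + 2x^2 + x + 2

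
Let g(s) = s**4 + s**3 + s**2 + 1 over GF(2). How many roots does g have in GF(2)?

Evaluate at each of the 2 elements of GF(2):
g(0) = 1; g(1) = 0 → root.
Roots: {1}.

1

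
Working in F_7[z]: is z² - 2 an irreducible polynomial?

No

Write f(z) = z² - 2.
Check for roots in F_7: f(0) = 5; f(1) = 6; f(2) = 2; f(3) = 0 → root; f(4) = 0 → root; f(5) = 2; f(6) = 6.
f(3) = 0, so (z − 3) divides f(z); f is reducible.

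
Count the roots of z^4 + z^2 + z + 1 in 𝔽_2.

1

Write f(z) = z^4 + z^2 + z + 1.
Evaluate at each of the 2 elements of 𝔽_2:
f(0) = 1; f(1) = 0 → root.
Roots: {1}.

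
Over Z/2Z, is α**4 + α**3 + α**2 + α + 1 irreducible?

Yes

Write m(α) = α**4 + α**3 + α**2 + α + 1.
Check for roots in Z/2Z: m(0) = 1; m(1) = 1.
No roots, so no linear factors.
Monic irreducibles of degree 2 over GF(2): α**2 + α + 1.
None of them divide m (all give nonzero remainder).
No irreducible factor of degree ≤ 2 exists, so m is irreducible over GF(2).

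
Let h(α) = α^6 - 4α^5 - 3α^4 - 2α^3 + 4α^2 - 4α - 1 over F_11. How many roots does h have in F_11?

Evaluate at each of the 11 elements of F_11:
h(0) = 10; h(1) = 2; h(2) = 0 → root; h(3) = 0 → root; h(4) = 9; h(5) = 1; h(6) = 10; h(7) = 8; h(8) = 8; h(9) = 7; h(10) = 0 → root.
Roots: {2, 3, 10}.

3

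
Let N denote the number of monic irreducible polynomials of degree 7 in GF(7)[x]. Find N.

The number of monic irreducibles of degree 7 over GF(7) is (1/7)·Σ_{d∣7} μ(7/d) 7^d.
Divisors of 7: 1, 7; μ(7/d) for each: -1, 1.
Σ = − 7^1 + 7^7 = 823536.
N = 823536/7 = 117648.

117648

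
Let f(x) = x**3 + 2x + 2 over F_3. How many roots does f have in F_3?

Evaluate at each of the 3 elements of F_3:
f(0) = 2; f(1) = 2; f(2) = 2.
No element is a root.

0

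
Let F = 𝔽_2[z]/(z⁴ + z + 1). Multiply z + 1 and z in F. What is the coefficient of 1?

0

Multiply in 𝔽_2[z]: (z + 1)·(z) = z² + z.
Reduced: z² + z.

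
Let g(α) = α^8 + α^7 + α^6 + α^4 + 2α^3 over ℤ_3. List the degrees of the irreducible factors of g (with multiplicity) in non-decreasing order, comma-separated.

1, 1, 1, 1, 1, 3

Roots in ℤ_3: g(0) = 0 → root; g(1) = 0 → root; g(2) = 0 → root.
Linear factors from roots: (α), (α + 2), (α + 1).
Complete factorization: g(α) = (α + 1)·(α + 2)·(α)^3·(α^3 + α^2 + 2α + 1).
Factor degrees with multiplicity: 1 + 1 + 1 + 1 + 1 + 3 = 8.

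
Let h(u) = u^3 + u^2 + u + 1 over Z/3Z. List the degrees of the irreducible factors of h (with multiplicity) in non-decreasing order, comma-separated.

1, 2

Roots in Z/3Z: h(0) = 1; h(1) = 1; h(2) = 0 → root.
Linear factors from roots: (u + 1).
Complete factorization: h(u) = (u + 1)·(u^2 + 1).
Factor degrees with multiplicity: 1 + 2 = 3.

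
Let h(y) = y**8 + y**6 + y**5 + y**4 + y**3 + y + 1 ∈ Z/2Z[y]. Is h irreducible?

Yes

Check for roots in Z/2Z: h(0) = 1; h(1) = 1.
No roots, so no linear factors.
Monic irreducibles of degree 2 over GF(2): y**2 + y + 1.
None of them divide h (all give nonzero remainder).
Monic irreducibles of degree 3 over GF(2): y**3 + y + 1, y**3 + y**2 + 1.
None of them divide h (all give nonzero remainder).
Monic irreducibles of degree 4 over GF(2): y**4 + y + 1, y**4 + y**3 + 1, y**4 + y**3 + y**2 + y + 1.
None of them divide h (all give nonzero remainder).
No irreducible factor of degree ≤ 4 exists, so h is irreducible over GF(2).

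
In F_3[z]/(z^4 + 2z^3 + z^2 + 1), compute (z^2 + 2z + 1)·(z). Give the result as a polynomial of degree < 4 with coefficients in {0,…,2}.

Multiply in F_3[z]: (z^2 + 2z + 1)·(z) = z^3 + 2z^2 + z.
Reduced: z^3 + 2z^2 + z.

z^3 + 2z^2 + z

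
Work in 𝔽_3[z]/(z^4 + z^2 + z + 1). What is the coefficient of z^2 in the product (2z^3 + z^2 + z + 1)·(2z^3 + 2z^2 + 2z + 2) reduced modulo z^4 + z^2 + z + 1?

Multiply in 𝔽_3[z]: (2z^3 + z^2 + z + 1)·(2z^3 + 2z^2 + 2z + 2) = z^6 + 2z^4 + z^3 + z + 2.
Reduce using z^4 ≡ 2z^2 + 2z + 2 (mod z^4 + z^2 + z + 1).
Reduced: z^2 + 1.

1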